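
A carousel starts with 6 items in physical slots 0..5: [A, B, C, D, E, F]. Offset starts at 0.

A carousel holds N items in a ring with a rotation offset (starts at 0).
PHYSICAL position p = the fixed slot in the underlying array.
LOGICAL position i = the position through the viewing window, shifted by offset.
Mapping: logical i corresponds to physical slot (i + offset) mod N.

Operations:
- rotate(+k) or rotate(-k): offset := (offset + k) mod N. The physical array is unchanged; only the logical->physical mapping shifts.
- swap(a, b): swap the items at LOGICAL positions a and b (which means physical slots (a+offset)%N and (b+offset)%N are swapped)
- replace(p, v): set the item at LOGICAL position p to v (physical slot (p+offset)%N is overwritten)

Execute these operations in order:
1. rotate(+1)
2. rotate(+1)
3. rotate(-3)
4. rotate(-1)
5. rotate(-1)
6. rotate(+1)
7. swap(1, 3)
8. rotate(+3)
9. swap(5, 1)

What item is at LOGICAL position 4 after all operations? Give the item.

Answer: B

Derivation:
After op 1 (rotate(+1)): offset=1, physical=[A,B,C,D,E,F], logical=[B,C,D,E,F,A]
After op 2 (rotate(+1)): offset=2, physical=[A,B,C,D,E,F], logical=[C,D,E,F,A,B]
After op 3 (rotate(-3)): offset=5, physical=[A,B,C,D,E,F], logical=[F,A,B,C,D,E]
After op 4 (rotate(-1)): offset=4, physical=[A,B,C,D,E,F], logical=[E,F,A,B,C,D]
After op 5 (rotate(-1)): offset=3, physical=[A,B,C,D,E,F], logical=[D,E,F,A,B,C]
After op 6 (rotate(+1)): offset=4, physical=[A,B,C,D,E,F], logical=[E,F,A,B,C,D]
After op 7 (swap(1, 3)): offset=4, physical=[A,F,C,D,E,B], logical=[E,B,A,F,C,D]
After op 8 (rotate(+3)): offset=1, physical=[A,F,C,D,E,B], logical=[F,C,D,E,B,A]
After op 9 (swap(5, 1)): offset=1, physical=[C,F,A,D,E,B], logical=[F,A,D,E,B,C]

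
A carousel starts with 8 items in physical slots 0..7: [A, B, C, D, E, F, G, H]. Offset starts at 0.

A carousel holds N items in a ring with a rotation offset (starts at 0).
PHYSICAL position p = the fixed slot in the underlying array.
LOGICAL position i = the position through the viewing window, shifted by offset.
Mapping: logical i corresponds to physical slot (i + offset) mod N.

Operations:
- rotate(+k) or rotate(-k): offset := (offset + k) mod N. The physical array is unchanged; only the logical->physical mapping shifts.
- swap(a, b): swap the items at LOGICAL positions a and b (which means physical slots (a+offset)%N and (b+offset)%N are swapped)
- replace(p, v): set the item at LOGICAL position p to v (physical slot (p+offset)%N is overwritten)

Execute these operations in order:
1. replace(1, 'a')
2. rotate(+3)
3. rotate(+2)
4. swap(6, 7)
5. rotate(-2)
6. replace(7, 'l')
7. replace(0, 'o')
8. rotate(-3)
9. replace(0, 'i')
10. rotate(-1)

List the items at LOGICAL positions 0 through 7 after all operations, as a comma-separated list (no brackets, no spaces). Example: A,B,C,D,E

After op 1 (replace(1, 'a')): offset=0, physical=[A,a,C,D,E,F,G,H], logical=[A,a,C,D,E,F,G,H]
After op 2 (rotate(+3)): offset=3, physical=[A,a,C,D,E,F,G,H], logical=[D,E,F,G,H,A,a,C]
After op 3 (rotate(+2)): offset=5, physical=[A,a,C,D,E,F,G,H], logical=[F,G,H,A,a,C,D,E]
After op 4 (swap(6, 7)): offset=5, physical=[A,a,C,E,D,F,G,H], logical=[F,G,H,A,a,C,E,D]
After op 5 (rotate(-2)): offset=3, physical=[A,a,C,E,D,F,G,H], logical=[E,D,F,G,H,A,a,C]
After op 6 (replace(7, 'l')): offset=3, physical=[A,a,l,E,D,F,G,H], logical=[E,D,F,G,H,A,a,l]
After op 7 (replace(0, 'o')): offset=3, physical=[A,a,l,o,D,F,G,H], logical=[o,D,F,G,H,A,a,l]
After op 8 (rotate(-3)): offset=0, physical=[A,a,l,o,D,F,G,H], logical=[A,a,l,o,D,F,G,H]
After op 9 (replace(0, 'i')): offset=0, physical=[i,a,l,o,D,F,G,H], logical=[i,a,l,o,D,F,G,H]
After op 10 (rotate(-1)): offset=7, physical=[i,a,l,o,D,F,G,H], logical=[H,i,a,l,o,D,F,G]

Answer: H,i,a,l,o,D,F,G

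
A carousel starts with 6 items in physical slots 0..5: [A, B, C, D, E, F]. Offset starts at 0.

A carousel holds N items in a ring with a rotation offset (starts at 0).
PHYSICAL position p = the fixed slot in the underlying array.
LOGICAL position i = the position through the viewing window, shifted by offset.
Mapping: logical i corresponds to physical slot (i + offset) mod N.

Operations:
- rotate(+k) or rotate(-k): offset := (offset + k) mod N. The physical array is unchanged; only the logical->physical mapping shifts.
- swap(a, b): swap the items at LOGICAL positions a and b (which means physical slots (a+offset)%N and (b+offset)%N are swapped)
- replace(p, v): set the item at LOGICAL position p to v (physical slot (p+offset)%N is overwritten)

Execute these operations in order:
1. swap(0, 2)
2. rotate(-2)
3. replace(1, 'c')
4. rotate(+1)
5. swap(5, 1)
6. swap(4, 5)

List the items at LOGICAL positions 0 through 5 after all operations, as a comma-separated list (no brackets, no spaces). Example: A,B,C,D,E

After op 1 (swap(0, 2)): offset=0, physical=[C,B,A,D,E,F], logical=[C,B,A,D,E,F]
After op 2 (rotate(-2)): offset=4, physical=[C,B,A,D,E,F], logical=[E,F,C,B,A,D]
After op 3 (replace(1, 'c')): offset=4, physical=[C,B,A,D,E,c], logical=[E,c,C,B,A,D]
After op 4 (rotate(+1)): offset=5, physical=[C,B,A,D,E,c], logical=[c,C,B,A,D,E]
After op 5 (swap(5, 1)): offset=5, physical=[E,B,A,D,C,c], logical=[c,E,B,A,D,C]
After op 6 (swap(4, 5)): offset=5, physical=[E,B,A,C,D,c], logical=[c,E,B,A,C,D]

Answer: c,E,B,A,C,D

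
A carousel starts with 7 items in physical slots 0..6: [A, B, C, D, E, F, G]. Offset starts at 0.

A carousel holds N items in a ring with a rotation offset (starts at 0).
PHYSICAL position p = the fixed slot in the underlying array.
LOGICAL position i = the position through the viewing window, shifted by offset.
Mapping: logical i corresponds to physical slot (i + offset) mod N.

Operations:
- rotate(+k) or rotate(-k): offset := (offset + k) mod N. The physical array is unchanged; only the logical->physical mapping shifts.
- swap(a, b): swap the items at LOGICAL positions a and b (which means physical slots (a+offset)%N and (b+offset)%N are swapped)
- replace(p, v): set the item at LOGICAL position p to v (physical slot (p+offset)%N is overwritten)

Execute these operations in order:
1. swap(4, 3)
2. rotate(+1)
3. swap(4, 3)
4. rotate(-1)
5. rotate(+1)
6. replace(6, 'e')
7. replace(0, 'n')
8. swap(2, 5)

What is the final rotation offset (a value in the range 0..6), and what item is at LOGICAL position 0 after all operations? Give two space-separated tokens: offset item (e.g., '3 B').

Answer: 1 n

Derivation:
After op 1 (swap(4, 3)): offset=0, physical=[A,B,C,E,D,F,G], logical=[A,B,C,E,D,F,G]
After op 2 (rotate(+1)): offset=1, physical=[A,B,C,E,D,F,G], logical=[B,C,E,D,F,G,A]
After op 3 (swap(4, 3)): offset=1, physical=[A,B,C,E,F,D,G], logical=[B,C,E,F,D,G,A]
After op 4 (rotate(-1)): offset=0, physical=[A,B,C,E,F,D,G], logical=[A,B,C,E,F,D,G]
After op 5 (rotate(+1)): offset=1, physical=[A,B,C,E,F,D,G], logical=[B,C,E,F,D,G,A]
After op 6 (replace(6, 'e')): offset=1, physical=[e,B,C,E,F,D,G], logical=[B,C,E,F,D,G,e]
After op 7 (replace(0, 'n')): offset=1, physical=[e,n,C,E,F,D,G], logical=[n,C,E,F,D,G,e]
After op 8 (swap(2, 5)): offset=1, physical=[e,n,C,G,F,D,E], logical=[n,C,G,F,D,E,e]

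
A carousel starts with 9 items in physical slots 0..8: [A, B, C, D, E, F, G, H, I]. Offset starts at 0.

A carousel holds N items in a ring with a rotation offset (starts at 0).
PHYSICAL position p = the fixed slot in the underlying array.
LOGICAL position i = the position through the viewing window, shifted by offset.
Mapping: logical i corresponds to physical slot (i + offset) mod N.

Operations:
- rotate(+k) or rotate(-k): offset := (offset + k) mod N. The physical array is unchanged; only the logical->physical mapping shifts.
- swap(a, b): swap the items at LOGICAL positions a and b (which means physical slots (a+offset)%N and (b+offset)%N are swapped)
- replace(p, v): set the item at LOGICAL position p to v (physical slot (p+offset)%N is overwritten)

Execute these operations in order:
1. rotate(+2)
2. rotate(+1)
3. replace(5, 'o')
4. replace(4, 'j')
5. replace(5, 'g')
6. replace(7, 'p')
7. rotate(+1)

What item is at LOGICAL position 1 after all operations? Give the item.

After op 1 (rotate(+2)): offset=2, physical=[A,B,C,D,E,F,G,H,I], logical=[C,D,E,F,G,H,I,A,B]
After op 2 (rotate(+1)): offset=3, physical=[A,B,C,D,E,F,G,H,I], logical=[D,E,F,G,H,I,A,B,C]
After op 3 (replace(5, 'o')): offset=3, physical=[A,B,C,D,E,F,G,H,o], logical=[D,E,F,G,H,o,A,B,C]
After op 4 (replace(4, 'j')): offset=3, physical=[A,B,C,D,E,F,G,j,o], logical=[D,E,F,G,j,o,A,B,C]
After op 5 (replace(5, 'g')): offset=3, physical=[A,B,C,D,E,F,G,j,g], logical=[D,E,F,G,j,g,A,B,C]
After op 6 (replace(7, 'p')): offset=3, physical=[A,p,C,D,E,F,G,j,g], logical=[D,E,F,G,j,g,A,p,C]
After op 7 (rotate(+1)): offset=4, physical=[A,p,C,D,E,F,G,j,g], logical=[E,F,G,j,g,A,p,C,D]

Answer: F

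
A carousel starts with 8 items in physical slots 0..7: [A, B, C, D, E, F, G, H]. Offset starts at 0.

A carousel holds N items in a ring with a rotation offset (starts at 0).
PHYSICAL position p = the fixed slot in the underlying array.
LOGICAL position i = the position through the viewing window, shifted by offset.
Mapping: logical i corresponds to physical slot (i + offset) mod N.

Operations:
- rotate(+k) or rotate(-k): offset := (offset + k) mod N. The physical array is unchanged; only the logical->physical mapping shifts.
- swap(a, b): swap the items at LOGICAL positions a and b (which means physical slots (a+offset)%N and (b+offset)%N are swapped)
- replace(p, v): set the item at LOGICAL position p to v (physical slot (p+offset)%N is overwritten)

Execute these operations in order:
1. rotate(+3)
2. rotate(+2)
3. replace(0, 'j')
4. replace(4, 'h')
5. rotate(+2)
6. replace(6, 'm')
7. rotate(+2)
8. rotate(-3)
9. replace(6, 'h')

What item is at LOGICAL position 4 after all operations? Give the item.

Answer: C

Derivation:
After op 1 (rotate(+3)): offset=3, physical=[A,B,C,D,E,F,G,H], logical=[D,E,F,G,H,A,B,C]
After op 2 (rotate(+2)): offset=5, physical=[A,B,C,D,E,F,G,H], logical=[F,G,H,A,B,C,D,E]
After op 3 (replace(0, 'j')): offset=5, physical=[A,B,C,D,E,j,G,H], logical=[j,G,H,A,B,C,D,E]
After op 4 (replace(4, 'h')): offset=5, physical=[A,h,C,D,E,j,G,H], logical=[j,G,H,A,h,C,D,E]
After op 5 (rotate(+2)): offset=7, physical=[A,h,C,D,E,j,G,H], logical=[H,A,h,C,D,E,j,G]
After op 6 (replace(6, 'm')): offset=7, physical=[A,h,C,D,E,m,G,H], logical=[H,A,h,C,D,E,m,G]
After op 7 (rotate(+2)): offset=1, physical=[A,h,C,D,E,m,G,H], logical=[h,C,D,E,m,G,H,A]
After op 8 (rotate(-3)): offset=6, physical=[A,h,C,D,E,m,G,H], logical=[G,H,A,h,C,D,E,m]
After op 9 (replace(6, 'h')): offset=6, physical=[A,h,C,D,h,m,G,H], logical=[G,H,A,h,C,D,h,m]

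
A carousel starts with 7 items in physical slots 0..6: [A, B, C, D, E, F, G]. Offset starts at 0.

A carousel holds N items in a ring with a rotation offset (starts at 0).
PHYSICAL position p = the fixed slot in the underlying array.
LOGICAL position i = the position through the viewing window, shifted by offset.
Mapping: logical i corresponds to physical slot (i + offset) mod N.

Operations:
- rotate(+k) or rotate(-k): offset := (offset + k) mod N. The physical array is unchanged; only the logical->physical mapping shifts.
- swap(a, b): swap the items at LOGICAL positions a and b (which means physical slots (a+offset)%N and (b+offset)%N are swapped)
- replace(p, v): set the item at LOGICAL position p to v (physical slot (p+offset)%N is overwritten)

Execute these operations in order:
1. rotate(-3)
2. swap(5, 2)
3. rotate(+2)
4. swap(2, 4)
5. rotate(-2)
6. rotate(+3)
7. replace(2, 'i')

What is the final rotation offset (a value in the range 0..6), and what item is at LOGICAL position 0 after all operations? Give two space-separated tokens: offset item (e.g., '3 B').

After op 1 (rotate(-3)): offset=4, physical=[A,B,C,D,E,F,G], logical=[E,F,G,A,B,C,D]
After op 2 (swap(5, 2)): offset=4, physical=[A,B,G,D,E,F,C], logical=[E,F,C,A,B,G,D]
After op 3 (rotate(+2)): offset=6, physical=[A,B,G,D,E,F,C], logical=[C,A,B,G,D,E,F]
After op 4 (swap(2, 4)): offset=6, physical=[A,D,G,B,E,F,C], logical=[C,A,D,G,B,E,F]
After op 5 (rotate(-2)): offset=4, physical=[A,D,G,B,E,F,C], logical=[E,F,C,A,D,G,B]
After op 6 (rotate(+3)): offset=0, physical=[A,D,G,B,E,F,C], logical=[A,D,G,B,E,F,C]
After op 7 (replace(2, 'i')): offset=0, physical=[A,D,i,B,E,F,C], logical=[A,D,i,B,E,F,C]

Answer: 0 A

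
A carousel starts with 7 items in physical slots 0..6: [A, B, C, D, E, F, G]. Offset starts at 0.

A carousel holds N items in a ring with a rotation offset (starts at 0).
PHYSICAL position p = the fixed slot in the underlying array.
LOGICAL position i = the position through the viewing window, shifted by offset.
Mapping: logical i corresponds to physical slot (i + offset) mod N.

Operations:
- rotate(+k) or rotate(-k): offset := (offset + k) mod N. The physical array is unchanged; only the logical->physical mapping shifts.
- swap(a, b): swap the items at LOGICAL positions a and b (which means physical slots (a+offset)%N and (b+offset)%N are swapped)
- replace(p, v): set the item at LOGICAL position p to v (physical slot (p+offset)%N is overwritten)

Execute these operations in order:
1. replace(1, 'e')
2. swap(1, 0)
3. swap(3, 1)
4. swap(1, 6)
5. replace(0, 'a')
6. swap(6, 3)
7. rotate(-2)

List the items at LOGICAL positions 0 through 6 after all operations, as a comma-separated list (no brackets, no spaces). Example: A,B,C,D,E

After op 1 (replace(1, 'e')): offset=0, physical=[A,e,C,D,E,F,G], logical=[A,e,C,D,E,F,G]
After op 2 (swap(1, 0)): offset=0, physical=[e,A,C,D,E,F,G], logical=[e,A,C,D,E,F,G]
After op 3 (swap(3, 1)): offset=0, physical=[e,D,C,A,E,F,G], logical=[e,D,C,A,E,F,G]
After op 4 (swap(1, 6)): offset=0, physical=[e,G,C,A,E,F,D], logical=[e,G,C,A,E,F,D]
After op 5 (replace(0, 'a')): offset=0, physical=[a,G,C,A,E,F,D], logical=[a,G,C,A,E,F,D]
After op 6 (swap(6, 3)): offset=0, physical=[a,G,C,D,E,F,A], logical=[a,G,C,D,E,F,A]
After op 7 (rotate(-2)): offset=5, physical=[a,G,C,D,E,F,A], logical=[F,A,a,G,C,D,E]

Answer: F,A,a,G,C,D,E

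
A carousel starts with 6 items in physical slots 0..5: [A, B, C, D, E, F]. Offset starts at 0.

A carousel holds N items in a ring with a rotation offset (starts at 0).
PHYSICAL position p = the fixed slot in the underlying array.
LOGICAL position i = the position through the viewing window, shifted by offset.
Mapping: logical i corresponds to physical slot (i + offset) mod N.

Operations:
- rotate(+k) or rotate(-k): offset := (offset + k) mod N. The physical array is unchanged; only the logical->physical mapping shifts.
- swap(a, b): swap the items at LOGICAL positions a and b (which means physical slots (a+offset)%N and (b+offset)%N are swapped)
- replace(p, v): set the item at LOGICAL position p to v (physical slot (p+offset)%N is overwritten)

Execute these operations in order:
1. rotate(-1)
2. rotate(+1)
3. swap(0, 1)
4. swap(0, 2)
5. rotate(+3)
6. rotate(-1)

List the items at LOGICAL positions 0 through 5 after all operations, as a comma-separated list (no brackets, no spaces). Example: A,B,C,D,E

Answer: B,D,E,F,C,A

Derivation:
After op 1 (rotate(-1)): offset=5, physical=[A,B,C,D,E,F], logical=[F,A,B,C,D,E]
After op 2 (rotate(+1)): offset=0, physical=[A,B,C,D,E,F], logical=[A,B,C,D,E,F]
After op 3 (swap(0, 1)): offset=0, physical=[B,A,C,D,E,F], logical=[B,A,C,D,E,F]
After op 4 (swap(0, 2)): offset=0, physical=[C,A,B,D,E,F], logical=[C,A,B,D,E,F]
After op 5 (rotate(+3)): offset=3, physical=[C,A,B,D,E,F], logical=[D,E,F,C,A,B]
After op 6 (rotate(-1)): offset=2, physical=[C,A,B,D,E,F], logical=[B,D,E,F,C,A]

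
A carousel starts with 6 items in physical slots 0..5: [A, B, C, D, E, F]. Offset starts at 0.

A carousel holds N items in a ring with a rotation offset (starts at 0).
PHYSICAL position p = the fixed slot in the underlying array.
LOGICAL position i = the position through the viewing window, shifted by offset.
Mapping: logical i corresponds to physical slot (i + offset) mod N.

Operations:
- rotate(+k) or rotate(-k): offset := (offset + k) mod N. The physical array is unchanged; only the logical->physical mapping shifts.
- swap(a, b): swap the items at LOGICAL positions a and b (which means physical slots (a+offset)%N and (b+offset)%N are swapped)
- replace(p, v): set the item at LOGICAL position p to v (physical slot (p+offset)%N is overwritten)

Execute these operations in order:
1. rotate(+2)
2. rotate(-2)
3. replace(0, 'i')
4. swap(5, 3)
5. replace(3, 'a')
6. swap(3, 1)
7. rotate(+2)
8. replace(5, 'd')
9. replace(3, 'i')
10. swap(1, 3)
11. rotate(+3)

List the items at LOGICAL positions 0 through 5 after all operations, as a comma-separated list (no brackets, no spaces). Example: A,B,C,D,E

After op 1 (rotate(+2)): offset=2, physical=[A,B,C,D,E,F], logical=[C,D,E,F,A,B]
After op 2 (rotate(-2)): offset=0, physical=[A,B,C,D,E,F], logical=[A,B,C,D,E,F]
After op 3 (replace(0, 'i')): offset=0, physical=[i,B,C,D,E,F], logical=[i,B,C,D,E,F]
After op 4 (swap(5, 3)): offset=0, physical=[i,B,C,F,E,D], logical=[i,B,C,F,E,D]
After op 5 (replace(3, 'a')): offset=0, physical=[i,B,C,a,E,D], logical=[i,B,C,a,E,D]
After op 6 (swap(3, 1)): offset=0, physical=[i,a,C,B,E,D], logical=[i,a,C,B,E,D]
After op 7 (rotate(+2)): offset=2, physical=[i,a,C,B,E,D], logical=[C,B,E,D,i,a]
After op 8 (replace(5, 'd')): offset=2, physical=[i,d,C,B,E,D], logical=[C,B,E,D,i,d]
After op 9 (replace(3, 'i')): offset=2, physical=[i,d,C,B,E,i], logical=[C,B,E,i,i,d]
After op 10 (swap(1, 3)): offset=2, physical=[i,d,C,i,E,B], logical=[C,i,E,B,i,d]
After op 11 (rotate(+3)): offset=5, physical=[i,d,C,i,E,B], logical=[B,i,d,C,i,E]

Answer: B,i,d,C,i,E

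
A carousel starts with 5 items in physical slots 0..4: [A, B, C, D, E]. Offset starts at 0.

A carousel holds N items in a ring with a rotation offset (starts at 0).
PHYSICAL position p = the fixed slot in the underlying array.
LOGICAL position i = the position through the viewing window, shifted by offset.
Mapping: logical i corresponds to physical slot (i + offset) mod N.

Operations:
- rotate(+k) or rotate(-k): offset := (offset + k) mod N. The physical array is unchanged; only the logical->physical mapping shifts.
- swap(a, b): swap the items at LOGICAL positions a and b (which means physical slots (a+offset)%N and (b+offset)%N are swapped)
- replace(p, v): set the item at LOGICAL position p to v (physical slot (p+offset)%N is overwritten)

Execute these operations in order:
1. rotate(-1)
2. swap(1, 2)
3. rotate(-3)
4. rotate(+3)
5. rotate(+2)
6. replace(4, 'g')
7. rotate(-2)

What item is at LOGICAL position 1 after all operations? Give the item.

After op 1 (rotate(-1)): offset=4, physical=[A,B,C,D,E], logical=[E,A,B,C,D]
After op 2 (swap(1, 2)): offset=4, physical=[B,A,C,D,E], logical=[E,B,A,C,D]
After op 3 (rotate(-3)): offset=1, physical=[B,A,C,D,E], logical=[A,C,D,E,B]
After op 4 (rotate(+3)): offset=4, physical=[B,A,C,D,E], logical=[E,B,A,C,D]
After op 5 (rotate(+2)): offset=1, physical=[B,A,C,D,E], logical=[A,C,D,E,B]
After op 6 (replace(4, 'g')): offset=1, physical=[g,A,C,D,E], logical=[A,C,D,E,g]
After op 7 (rotate(-2)): offset=4, physical=[g,A,C,D,E], logical=[E,g,A,C,D]

Answer: g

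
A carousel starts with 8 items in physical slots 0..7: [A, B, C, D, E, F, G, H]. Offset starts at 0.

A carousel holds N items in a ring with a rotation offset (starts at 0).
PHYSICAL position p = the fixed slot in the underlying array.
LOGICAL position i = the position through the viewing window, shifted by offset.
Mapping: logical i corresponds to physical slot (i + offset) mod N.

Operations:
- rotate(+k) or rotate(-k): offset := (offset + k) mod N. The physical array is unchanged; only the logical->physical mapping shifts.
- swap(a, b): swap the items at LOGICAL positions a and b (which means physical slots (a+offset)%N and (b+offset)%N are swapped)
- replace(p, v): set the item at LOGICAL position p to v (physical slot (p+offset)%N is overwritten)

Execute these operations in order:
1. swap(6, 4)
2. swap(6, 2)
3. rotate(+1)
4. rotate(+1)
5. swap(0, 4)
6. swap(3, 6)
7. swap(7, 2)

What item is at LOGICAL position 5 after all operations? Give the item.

After op 1 (swap(6, 4)): offset=0, physical=[A,B,C,D,G,F,E,H], logical=[A,B,C,D,G,F,E,H]
After op 2 (swap(6, 2)): offset=0, physical=[A,B,E,D,G,F,C,H], logical=[A,B,E,D,G,F,C,H]
After op 3 (rotate(+1)): offset=1, physical=[A,B,E,D,G,F,C,H], logical=[B,E,D,G,F,C,H,A]
After op 4 (rotate(+1)): offset=2, physical=[A,B,E,D,G,F,C,H], logical=[E,D,G,F,C,H,A,B]
After op 5 (swap(0, 4)): offset=2, physical=[A,B,C,D,G,F,E,H], logical=[C,D,G,F,E,H,A,B]
After op 6 (swap(3, 6)): offset=2, physical=[F,B,C,D,G,A,E,H], logical=[C,D,G,A,E,H,F,B]
After op 7 (swap(7, 2)): offset=2, physical=[F,G,C,D,B,A,E,H], logical=[C,D,B,A,E,H,F,G]

Answer: H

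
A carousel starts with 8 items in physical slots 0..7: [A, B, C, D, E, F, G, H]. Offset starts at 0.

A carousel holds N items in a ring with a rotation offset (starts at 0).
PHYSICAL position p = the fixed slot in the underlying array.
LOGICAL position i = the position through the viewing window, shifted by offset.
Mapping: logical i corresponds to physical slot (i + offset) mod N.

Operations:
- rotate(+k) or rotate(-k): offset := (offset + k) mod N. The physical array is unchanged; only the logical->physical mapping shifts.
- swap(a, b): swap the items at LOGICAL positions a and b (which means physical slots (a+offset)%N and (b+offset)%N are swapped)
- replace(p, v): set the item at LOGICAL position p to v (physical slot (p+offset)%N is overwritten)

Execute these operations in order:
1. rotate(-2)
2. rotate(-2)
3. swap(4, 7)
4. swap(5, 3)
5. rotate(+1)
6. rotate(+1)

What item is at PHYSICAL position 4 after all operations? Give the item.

After op 1 (rotate(-2)): offset=6, physical=[A,B,C,D,E,F,G,H], logical=[G,H,A,B,C,D,E,F]
After op 2 (rotate(-2)): offset=4, physical=[A,B,C,D,E,F,G,H], logical=[E,F,G,H,A,B,C,D]
After op 3 (swap(4, 7)): offset=4, physical=[D,B,C,A,E,F,G,H], logical=[E,F,G,H,D,B,C,A]
After op 4 (swap(5, 3)): offset=4, physical=[D,H,C,A,E,F,G,B], logical=[E,F,G,B,D,H,C,A]
After op 5 (rotate(+1)): offset=5, physical=[D,H,C,A,E,F,G,B], logical=[F,G,B,D,H,C,A,E]
After op 6 (rotate(+1)): offset=6, physical=[D,H,C,A,E,F,G,B], logical=[G,B,D,H,C,A,E,F]

Answer: E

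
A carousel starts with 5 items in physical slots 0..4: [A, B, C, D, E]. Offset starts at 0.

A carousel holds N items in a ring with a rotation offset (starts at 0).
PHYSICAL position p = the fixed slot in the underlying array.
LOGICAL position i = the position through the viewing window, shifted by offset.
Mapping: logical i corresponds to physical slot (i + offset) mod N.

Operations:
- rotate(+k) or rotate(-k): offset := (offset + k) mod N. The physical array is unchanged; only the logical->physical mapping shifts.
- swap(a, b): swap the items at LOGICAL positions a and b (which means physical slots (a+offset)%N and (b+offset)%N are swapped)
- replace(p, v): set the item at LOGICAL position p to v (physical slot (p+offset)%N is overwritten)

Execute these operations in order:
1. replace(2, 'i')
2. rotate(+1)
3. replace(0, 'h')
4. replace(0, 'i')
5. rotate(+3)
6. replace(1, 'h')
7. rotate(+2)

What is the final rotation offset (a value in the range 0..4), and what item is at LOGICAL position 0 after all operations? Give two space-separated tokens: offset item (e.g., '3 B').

Answer: 1 i

Derivation:
After op 1 (replace(2, 'i')): offset=0, physical=[A,B,i,D,E], logical=[A,B,i,D,E]
After op 2 (rotate(+1)): offset=1, physical=[A,B,i,D,E], logical=[B,i,D,E,A]
After op 3 (replace(0, 'h')): offset=1, physical=[A,h,i,D,E], logical=[h,i,D,E,A]
After op 4 (replace(0, 'i')): offset=1, physical=[A,i,i,D,E], logical=[i,i,D,E,A]
After op 5 (rotate(+3)): offset=4, physical=[A,i,i,D,E], logical=[E,A,i,i,D]
After op 6 (replace(1, 'h')): offset=4, physical=[h,i,i,D,E], logical=[E,h,i,i,D]
After op 7 (rotate(+2)): offset=1, physical=[h,i,i,D,E], logical=[i,i,D,E,h]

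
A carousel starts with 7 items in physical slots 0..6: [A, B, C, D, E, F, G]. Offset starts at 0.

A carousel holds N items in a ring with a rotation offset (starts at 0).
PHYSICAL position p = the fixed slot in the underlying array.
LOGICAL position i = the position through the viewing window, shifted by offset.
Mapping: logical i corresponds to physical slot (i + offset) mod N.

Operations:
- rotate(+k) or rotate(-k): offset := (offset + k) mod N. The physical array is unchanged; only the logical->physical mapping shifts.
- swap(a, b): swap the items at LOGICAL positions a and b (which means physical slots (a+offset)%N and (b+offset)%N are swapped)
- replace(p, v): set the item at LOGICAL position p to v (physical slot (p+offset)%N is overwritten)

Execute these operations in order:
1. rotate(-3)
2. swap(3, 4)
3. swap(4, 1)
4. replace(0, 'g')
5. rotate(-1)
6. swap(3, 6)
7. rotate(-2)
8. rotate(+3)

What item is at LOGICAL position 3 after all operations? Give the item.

After op 1 (rotate(-3)): offset=4, physical=[A,B,C,D,E,F,G], logical=[E,F,G,A,B,C,D]
After op 2 (swap(3, 4)): offset=4, physical=[B,A,C,D,E,F,G], logical=[E,F,G,B,A,C,D]
After op 3 (swap(4, 1)): offset=4, physical=[B,F,C,D,E,A,G], logical=[E,A,G,B,F,C,D]
After op 4 (replace(0, 'g')): offset=4, physical=[B,F,C,D,g,A,G], logical=[g,A,G,B,F,C,D]
After op 5 (rotate(-1)): offset=3, physical=[B,F,C,D,g,A,G], logical=[D,g,A,G,B,F,C]
After op 6 (swap(3, 6)): offset=3, physical=[B,F,G,D,g,A,C], logical=[D,g,A,C,B,F,G]
After op 7 (rotate(-2)): offset=1, physical=[B,F,G,D,g,A,C], logical=[F,G,D,g,A,C,B]
After op 8 (rotate(+3)): offset=4, physical=[B,F,G,D,g,A,C], logical=[g,A,C,B,F,G,D]

Answer: B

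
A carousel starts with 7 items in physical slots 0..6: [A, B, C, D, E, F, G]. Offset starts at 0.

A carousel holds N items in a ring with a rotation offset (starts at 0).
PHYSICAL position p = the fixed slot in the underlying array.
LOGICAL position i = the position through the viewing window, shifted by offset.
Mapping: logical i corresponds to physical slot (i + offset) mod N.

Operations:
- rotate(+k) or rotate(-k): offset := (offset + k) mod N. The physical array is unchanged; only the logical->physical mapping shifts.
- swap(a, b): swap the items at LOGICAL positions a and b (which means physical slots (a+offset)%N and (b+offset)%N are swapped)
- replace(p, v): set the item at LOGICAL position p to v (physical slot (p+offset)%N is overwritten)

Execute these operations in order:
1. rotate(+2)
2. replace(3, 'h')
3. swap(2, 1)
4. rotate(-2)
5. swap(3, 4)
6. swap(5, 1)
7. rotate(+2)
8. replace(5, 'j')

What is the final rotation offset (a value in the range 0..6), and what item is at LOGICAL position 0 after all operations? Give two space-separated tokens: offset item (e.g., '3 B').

Answer: 2 C

Derivation:
After op 1 (rotate(+2)): offset=2, physical=[A,B,C,D,E,F,G], logical=[C,D,E,F,G,A,B]
After op 2 (replace(3, 'h')): offset=2, physical=[A,B,C,D,E,h,G], logical=[C,D,E,h,G,A,B]
After op 3 (swap(2, 1)): offset=2, physical=[A,B,C,E,D,h,G], logical=[C,E,D,h,G,A,B]
After op 4 (rotate(-2)): offset=0, physical=[A,B,C,E,D,h,G], logical=[A,B,C,E,D,h,G]
After op 5 (swap(3, 4)): offset=0, physical=[A,B,C,D,E,h,G], logical=[A,B,C,D,E,h,G]
After op 6 (swap(5, 1)): offset=0, physical=[A,h,C,D,E,B,G], logical=[A,h,C,D,E,B,G]
After op 7 (rotate(+2)): offset=2, physical=[A,h,C,D,E,B,G], logical=[C,D,E,B,G,A,h]
After op 8 (replace(5, 'j')): offset=2, physical=[j,h,C,D,E,B,G], logical=[C,D,E,B,G,j,h]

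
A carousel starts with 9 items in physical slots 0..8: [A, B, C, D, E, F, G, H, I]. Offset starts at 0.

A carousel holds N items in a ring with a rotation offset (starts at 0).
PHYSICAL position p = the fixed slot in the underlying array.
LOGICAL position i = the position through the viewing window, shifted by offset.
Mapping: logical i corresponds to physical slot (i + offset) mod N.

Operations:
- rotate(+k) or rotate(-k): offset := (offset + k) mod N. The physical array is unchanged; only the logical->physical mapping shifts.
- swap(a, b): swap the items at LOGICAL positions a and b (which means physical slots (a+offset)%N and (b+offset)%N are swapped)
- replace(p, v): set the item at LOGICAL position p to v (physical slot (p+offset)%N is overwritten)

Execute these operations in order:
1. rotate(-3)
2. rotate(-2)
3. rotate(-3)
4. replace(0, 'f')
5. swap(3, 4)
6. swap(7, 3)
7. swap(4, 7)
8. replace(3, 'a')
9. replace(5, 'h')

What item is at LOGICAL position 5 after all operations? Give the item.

Answer: h

Derivation:
After op 1 (rotate(-3)): offset=6, physical=[A,B,C,D,E,F,G,H,I], logical=[G,H,I,A,B,C,D,E,F]
After op 2 (rotate(-2)): offset=4, physical=[A,B,C,D,E,F,G,H,I], logical=[E,F,G,H,I,A,B,C,D]
After op 3 (rotate(-3)): offset=1, physical=[A,B,C,D,E,F,G,H,I], logical=[B,C,D,E,F,G,H,I,A]
After op 4 (replace(0, 'f')): offset=1, physical=[A,f,C,D,E,F,G,H,I], logical=[f,C,D,E,F,G,H,I,A]
After op 5 (swap(3, 4)): offset=1, physical=[A,f,C,D,F,E,G,H,I], logical=[f,C,D,F,E,G,H,I,A]
After op 6 (swap(7, 3)): offset=1, physical=[A,f,C,D,I,E,G,H,F], logical=[f,C,D,I,E,G,H,F,A]
After op 7 (swap(4, 7)): offset=1, physical=[A,f,C,D,I,F,G,H,E], logical=[f,C,D,I,F,G,H,E,A]
After op 8 (replace(3, 'a')): offset=1, physical=[A,f,C,D,a,F,G,H,E], logical=[f,C,D,a,F,G,H,E,A]
After op 9 (replace(5, 'h')): offset=1, physical=[A,f,C,D,a,F,h,H,E], logical=[f,C,D,a,F,h,H,E,A]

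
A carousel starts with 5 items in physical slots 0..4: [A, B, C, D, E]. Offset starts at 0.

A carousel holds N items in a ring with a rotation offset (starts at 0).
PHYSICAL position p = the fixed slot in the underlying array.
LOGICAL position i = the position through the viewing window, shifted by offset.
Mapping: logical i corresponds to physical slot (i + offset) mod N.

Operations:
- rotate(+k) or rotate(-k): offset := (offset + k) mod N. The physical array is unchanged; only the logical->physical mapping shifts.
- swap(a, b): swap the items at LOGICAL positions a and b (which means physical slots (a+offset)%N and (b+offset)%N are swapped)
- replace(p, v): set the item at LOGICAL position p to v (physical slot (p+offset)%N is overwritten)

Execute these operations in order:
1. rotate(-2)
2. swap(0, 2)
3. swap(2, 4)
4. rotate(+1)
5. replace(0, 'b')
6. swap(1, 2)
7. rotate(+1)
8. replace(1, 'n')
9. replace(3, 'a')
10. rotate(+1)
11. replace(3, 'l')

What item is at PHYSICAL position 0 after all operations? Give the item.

After op 1 (rotate(-2)): offset=3, physical=[A,B,C,D,E], logical=[D,E,A,B,C]
After op 2 (swap(0, 2)): offset=3, physical=[D,B,C,A,E], logical=[A,E,D,B,C]
After op 3 (swap(2, 4)): offset=3, physical=[C,B,D,A,E], logical=[A,E,C,B,D]
After op 4 (rotate(+1)): offset=4, physical=[C,B,D,A,E], logical=[E,C,B,D,A]
After op 5 (replace(0, 'b')): offset=4, physical=[C,B,D,A,b], logical=[b,C,B,D,A]
After op 6 (swap(1, 2)): offset=4, physical=[B,C,D,A,b], logical=[b,B,C,D,A]
After op 7 (rotate(+1)): offset=0, physical=[B,C,D,A,b], logical=[B,C,D,A,b]
After op 8 (replace(1, 'n')): offset=0, physical=[B,n,D,A,b], logical=[B,n,D,A,b]
After op 9 (replace(3, 'a')): offset=0, physical=[B,n,D,a,b], logical=[B,n,D,a,b]
After op 10 (rotate(+1)): offset=1, physical=[B,n,D,a,b], logical=[n,D,a,b,B]
After op 11 (replace(3, 'l')): offset=1, physical=[B,n,D,a,l], logical=[n,D,a,l,B]

Answer: B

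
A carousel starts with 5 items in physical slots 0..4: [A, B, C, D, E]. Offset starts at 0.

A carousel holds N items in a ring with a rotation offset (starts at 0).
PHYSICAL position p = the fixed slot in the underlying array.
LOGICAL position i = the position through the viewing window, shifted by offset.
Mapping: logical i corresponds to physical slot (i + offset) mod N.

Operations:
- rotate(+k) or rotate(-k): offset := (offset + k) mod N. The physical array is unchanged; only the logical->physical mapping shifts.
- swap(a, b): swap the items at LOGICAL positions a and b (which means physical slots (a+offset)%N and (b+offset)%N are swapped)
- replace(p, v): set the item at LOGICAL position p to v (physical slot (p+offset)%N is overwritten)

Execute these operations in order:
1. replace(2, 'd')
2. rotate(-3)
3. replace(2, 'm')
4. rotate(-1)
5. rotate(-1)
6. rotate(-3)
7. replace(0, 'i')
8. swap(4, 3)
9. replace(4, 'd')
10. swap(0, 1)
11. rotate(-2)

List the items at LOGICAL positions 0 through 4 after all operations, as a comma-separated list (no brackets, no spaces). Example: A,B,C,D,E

Answer: B,d,D,i,m

Derivation:
After op 1 (replace(2, 'd')): offset=0, physical=[A,B,d,D,E], logical=[A,B,d,D,E]
After op 2 (rotate(-3)): offset=2, physical=[A,B,d,D,E], logical=[d,D,E,A,B]
After op 3 (replace(2, 'm')): offset=2, physical=[A,B,d,D,m], logical=[d,D,m,A,B]
After op 4 (rotate(-1)): offset=1, physical=[A,B,d,D,m], logical=[B,d,D,m,A]
After op 5 (rotate(-1)): offset=0, physical=[A,B,d,D,m], logical=[A,B,d,D,m]
After op 6 (rotate(-3)): offset=2, physical=[A,B,d,D,m], logical=[d,D,m,A,B]
After op 7 (replace(0, 'i')): offset=2, physical=[A,B,i,D,m], logical=[i,D,m,A,B]
After op 8 (swap(4, 3)): offset=2, physical=[B,A,i,D,m], logical=[i,D,m,B,A]
After op 9 (replace(4, 'd')): offset=2, physical=[B,d,i,D,m], logical=[i,D,m,B,d]
After op 10 (swap(0, 1)): offset=2, physical=[B,d,D,i,m], logical=[D,i,m,B,d]
After op 11 (rotate(-2)): offset=0, physical=[B,d,D,i,m], logical=[B,d,D,i,m]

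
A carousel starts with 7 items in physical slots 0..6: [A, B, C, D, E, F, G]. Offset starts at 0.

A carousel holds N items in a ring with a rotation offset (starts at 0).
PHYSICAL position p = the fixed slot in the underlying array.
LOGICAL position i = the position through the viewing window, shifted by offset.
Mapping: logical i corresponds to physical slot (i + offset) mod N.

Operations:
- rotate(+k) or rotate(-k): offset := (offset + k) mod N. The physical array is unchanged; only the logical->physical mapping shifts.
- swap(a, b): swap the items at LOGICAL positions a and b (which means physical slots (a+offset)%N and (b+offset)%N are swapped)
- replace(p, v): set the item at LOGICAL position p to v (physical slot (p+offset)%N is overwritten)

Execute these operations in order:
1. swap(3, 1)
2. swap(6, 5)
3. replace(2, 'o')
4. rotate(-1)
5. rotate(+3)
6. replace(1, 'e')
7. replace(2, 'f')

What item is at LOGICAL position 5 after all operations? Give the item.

Answer: A

Derivation:
After op 1 (swap(3, 1)): offset=0, physical=[A,D,C,B,E,F,G], logical=[A,D,C,B,E,F,G]
After op 2 (swap(6, 5)): offset=0, physical=[A,D,C,B,E,G,F], logical=[A,D,C,B,E,G,F]
After op 3 (replace(2, 'o')): offset=0, physical=[A,D,o,B,E,G,F], logical=[A,D,o,B,E,G,F]
After op 4 (rotate(-1)): offset=6, physical=[A,D,o,B,E,G,F], logical=[F,A,D,o,B,E,G]
After op 5 (rotate(+3)): offset=2, physical=[A,D,o,B,E,G,F], logical=[o,B,E,G,F,A,D]
After op 6 (replace(1, 'e')): offset=2, physical=[A,D,o,e,E,G,F], logical=[o,e,E,G,F,A,D]
After op 7 (replace(2, 'f')): offset=2, physical=[A,D,o,e,f,G,F], logical=[o,e,f,G,F,A,D]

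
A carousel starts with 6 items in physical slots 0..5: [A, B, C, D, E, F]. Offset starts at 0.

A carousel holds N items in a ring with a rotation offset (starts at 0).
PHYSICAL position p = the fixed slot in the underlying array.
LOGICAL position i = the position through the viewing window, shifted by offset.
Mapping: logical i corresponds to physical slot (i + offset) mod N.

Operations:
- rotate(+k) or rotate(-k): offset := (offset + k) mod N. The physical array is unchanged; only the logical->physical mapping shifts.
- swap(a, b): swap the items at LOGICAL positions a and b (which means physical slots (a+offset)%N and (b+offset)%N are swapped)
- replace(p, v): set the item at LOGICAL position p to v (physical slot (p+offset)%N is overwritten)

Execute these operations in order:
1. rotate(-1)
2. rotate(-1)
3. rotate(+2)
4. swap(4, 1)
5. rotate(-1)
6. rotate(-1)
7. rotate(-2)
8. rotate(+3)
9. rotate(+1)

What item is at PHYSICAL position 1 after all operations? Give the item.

Answer: E

Derivation:
After op 1 (rotate(-1)): offset=5, physical=[A,B,C,D,E,F], logical=[F,A,B,C,D,E]
After op 2 (rotate(-1)): offset=4, physical=[A,B,C,D,E,F], logical=[E,F,A,B,C,D]
After op 3 (rotate(+2)): offset=0, physical=[A,B,C,D,E,F], logical=[A,B,C,D,E,F]
After op 4 (swap(4, 1)): offset=0, physical=[A,E,C,D,B,F], logical=[A,E,C,D,B,F]
After op 5 (rotate(-1)): offset=5, physical=[A,E,C,D,B,F], logical=[F,A,E,C,D,B]
After op 6 (rotate(-1)): offset=4, physical=[A,E,C,D,B,F], logical=[B,F,A,E,C,D]
After op 7 (rotate(-2)): offset=2, physical=[A,E,C,D,B,F], logical=[C,D,B,F,A,E]
After op 8 (rotate(+3)): offset=5, physical=[A,E,C,D,B,F], logical=[F,A,E,C,D,B]
After op 9 (rotate(+1)): offset=0, physical=[A,E,C,D,B,F], logical=[A,E,C,D,B,F]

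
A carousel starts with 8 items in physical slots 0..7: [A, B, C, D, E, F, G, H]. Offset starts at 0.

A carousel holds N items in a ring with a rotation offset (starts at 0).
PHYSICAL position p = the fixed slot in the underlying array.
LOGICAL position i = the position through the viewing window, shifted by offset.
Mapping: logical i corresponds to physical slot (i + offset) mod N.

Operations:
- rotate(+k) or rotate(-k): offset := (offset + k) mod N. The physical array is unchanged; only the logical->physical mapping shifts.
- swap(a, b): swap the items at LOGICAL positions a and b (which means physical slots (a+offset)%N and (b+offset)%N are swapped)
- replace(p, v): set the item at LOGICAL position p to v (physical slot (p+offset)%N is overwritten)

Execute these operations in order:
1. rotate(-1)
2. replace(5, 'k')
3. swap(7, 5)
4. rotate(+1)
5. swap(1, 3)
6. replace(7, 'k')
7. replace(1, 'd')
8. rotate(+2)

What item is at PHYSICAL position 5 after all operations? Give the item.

Answer: F

Derivation:
After op 1 (rotate(-1)): offset=7, physical=[A,B,C,D,E,F,G,H], logical=[H,A,B,C,D,E,F,G]
After op 2 (replace(5, 'k')): offset=7, physical=[A,B,C,D,k,F,G,H], logical=[H,A,B,C,D,k,F,G]
After op 3 (swap(7, 5)): offset=7, physical=[A,B,C,D,G,F,k,H], logical=[H,A,B,C,D,G,F,k]
After op 4 (rotate(+1)): offset=0, physical=[A,B,C,D,G,F,k,H], logical=[A,B,C,D,G,F,k,H]
After op 5 (swap(1, 3)): offset=0, physical=[A,D,C,B,G,F,k,H], logical=[A,D,C,B,G,F,k,H]
After op 6 (replace(7, 'k')): offset=0, physical=[A,D,C,B,G,F,k,k], logical=[A,D,C,B,G,F,k,k]
After op 7 (replace(1, 'd')): offset=0, physical=[A,d,C,B,G,F,k,k], logical=[A,d,C,B,G,F,k,k]
After op 8 (rotate(+2)): offset=2, physical=[A,d,C,B,G,F,k,k], logical=[C,B,G,F,k,k,A,d]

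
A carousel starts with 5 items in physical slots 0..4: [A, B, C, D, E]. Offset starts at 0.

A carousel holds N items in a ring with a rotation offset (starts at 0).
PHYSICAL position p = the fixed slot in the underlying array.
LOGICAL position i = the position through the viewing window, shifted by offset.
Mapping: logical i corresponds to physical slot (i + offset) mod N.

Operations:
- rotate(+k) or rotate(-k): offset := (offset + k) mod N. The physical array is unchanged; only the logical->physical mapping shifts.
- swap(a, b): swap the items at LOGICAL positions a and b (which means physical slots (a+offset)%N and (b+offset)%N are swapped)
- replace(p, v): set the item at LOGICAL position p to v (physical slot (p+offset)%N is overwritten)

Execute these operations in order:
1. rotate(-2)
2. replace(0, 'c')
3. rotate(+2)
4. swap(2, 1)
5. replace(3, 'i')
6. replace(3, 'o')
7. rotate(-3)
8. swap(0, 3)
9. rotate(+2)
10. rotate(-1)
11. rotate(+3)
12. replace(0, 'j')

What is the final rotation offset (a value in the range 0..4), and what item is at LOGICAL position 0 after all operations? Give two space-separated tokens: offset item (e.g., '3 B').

After op 1 (rotate(-2)): offset=3, physical=[A,B,C,D,E], logical=[D,E,A,B,C]
After op 2 (replace(0, 'c')): offset=3, physical=[A,B,C,c,E], logical=[c,E,A,B,C]
After op 3 (rotate(+2)): offset=0, physical=[A,B,C,c,E], logical=[A,B,C,c,E]
After op 4 (swap(2, 1)): offset=0, physical=[A,C,B,c,E], logical=[A,C,B,c,E]
After op 5 (replace(3, 'i')): offset=0, physical=[A,C,B,i,E], logical=[A,C,B,i,E]
After op 6 (replace(3, 'o')): offset=0, physical=[A,C,B,o,E], logical=[A,C,B,o,E]
After op 7 (rotate(-3)): offset=2, physical=[A,C,B,o,E], logical=[B,o,E,A,C]
After op 8 (swap(0, 3)): offset=2, physical=[B,C,A,o,E], logical=[A,o,E,B,C]
After op 9 (rotate(+2)): offset=4, physical=[B,C,A,o,E], logical=[E,B,C,A,o]
After op 10 (rotate(-1)): offset=3, physical=[B,C,A,o,E], logical=[o,E,B,C,A]
After op 11 (rotate(+3)): offset=1, physical=[B,C,A,o,E], logical=[C,A,o,E,B]
After op 12 (replace(0, 'j')): offset=1, physical=[B,j,A,o,E], logical=[j,A,o,E,B]

Answer: 1 j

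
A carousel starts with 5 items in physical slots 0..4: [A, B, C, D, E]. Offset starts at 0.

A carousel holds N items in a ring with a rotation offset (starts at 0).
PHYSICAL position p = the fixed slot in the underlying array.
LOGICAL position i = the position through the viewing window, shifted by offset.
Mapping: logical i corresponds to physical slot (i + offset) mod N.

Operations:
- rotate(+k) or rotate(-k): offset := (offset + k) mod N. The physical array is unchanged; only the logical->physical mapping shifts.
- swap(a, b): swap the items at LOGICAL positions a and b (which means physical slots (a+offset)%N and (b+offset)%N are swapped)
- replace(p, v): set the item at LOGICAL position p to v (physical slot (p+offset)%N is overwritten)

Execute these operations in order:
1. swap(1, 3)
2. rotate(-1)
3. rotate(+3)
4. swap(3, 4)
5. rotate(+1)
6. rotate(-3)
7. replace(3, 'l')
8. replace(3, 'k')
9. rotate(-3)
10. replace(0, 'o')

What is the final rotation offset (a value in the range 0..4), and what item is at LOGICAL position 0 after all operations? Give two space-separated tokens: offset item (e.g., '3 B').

After op 1 (swap(1, 3)): offset=0, physical=[A,D,C,B,E], logical=[A,D,C,B,E]
After op 2 (rotate(-1)): offset=4, physical=[A,D,C,B,E], logical=[E,A,D,C,B]
After op 3 (rotate(+3)): offset=2, physical=[A,D,C,B,E], logical=[C,B,E,A,D]
After op 4 (swap(3, 4)): offset=2, physical=[D,A,C,B,E], logical=[C,B,E,D,A]
After op 5 (rotate(+1)): offset=3, physical=[D,A,C,B,E], logical=[B,E,D,A,C]
After op 6 (rotate(-3)): offset=0, physical=[D,A,C,B,E], logical=[D,A,C,B,E]
After op 7 (replace(3, 'l')): offset=0, physical=[D,A,C,l,E], logical=[D,A,C,l,E]
After op 8 (replace(3, 'k')): offset=0, physical=[D,A,C,k,E], logical=[D,A,C,k,E]
After op 9 (rotate(-3)): offset=2, physical=[D,A,C,k,E], logical=[C,k,E,D,A]
After op 10 (replace(0, 'o')): offset=2, physical=[D,A,o,k,E], logical=[o,k,E,D,A]

Answer: 2 o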